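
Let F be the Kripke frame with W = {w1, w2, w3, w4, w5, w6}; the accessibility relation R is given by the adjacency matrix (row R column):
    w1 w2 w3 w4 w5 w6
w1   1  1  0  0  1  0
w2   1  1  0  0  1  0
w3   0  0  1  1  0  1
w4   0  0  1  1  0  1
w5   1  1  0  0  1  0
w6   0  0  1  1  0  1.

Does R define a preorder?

Yes

Reflexive: yes — every world is R-related to itself.
Transitive: yes — every two-step R-path is closed by a direct edge.
So R is a preorder.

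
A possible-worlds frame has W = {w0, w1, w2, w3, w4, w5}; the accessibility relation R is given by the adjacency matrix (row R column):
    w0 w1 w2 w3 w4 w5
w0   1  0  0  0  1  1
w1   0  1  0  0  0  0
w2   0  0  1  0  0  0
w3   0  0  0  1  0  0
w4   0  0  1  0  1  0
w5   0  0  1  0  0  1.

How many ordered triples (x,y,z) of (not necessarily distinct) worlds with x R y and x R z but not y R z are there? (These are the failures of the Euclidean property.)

6

Enumerating: (w0,w4,w0), (w0,w4,w5), (w0,w5,w0), (w0,w5,w4), (w4,w2,w4), (w5,w2,w5).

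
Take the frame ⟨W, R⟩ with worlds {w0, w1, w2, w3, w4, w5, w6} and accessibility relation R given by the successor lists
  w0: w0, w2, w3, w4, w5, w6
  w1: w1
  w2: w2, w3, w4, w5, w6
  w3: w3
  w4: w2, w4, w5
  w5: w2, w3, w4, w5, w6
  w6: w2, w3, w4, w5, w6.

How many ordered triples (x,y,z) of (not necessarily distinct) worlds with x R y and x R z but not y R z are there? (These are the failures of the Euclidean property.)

Enumerating: (w0,w2,w0), (w0,w3,w0), (w0,w3,w2), (w0,w3,w4), (w0,w3,w5), (w0,w3,w6), (w0,w4,w0), (w0,w4,w3), (w0,w4,w6), (w0,w5,w0), (w0,w6,w0), (w2,w3,w2), … and 17 more.
Total: 29.

29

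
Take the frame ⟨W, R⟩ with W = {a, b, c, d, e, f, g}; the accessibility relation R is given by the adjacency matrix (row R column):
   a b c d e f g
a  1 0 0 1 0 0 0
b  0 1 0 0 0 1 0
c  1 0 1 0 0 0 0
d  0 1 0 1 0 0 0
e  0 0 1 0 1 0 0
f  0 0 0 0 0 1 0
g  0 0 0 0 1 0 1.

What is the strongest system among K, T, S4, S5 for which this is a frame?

Reflexive (axiom T): yes — every world is R-related to itself.
Transitive (axiom 4): no — a R d and d R b, but not a R b.
Euclidean (axiom 5): no — a R d and a R a, but not d R a.
So F validates K, T; S4 would additionally require R to be transitive. The strongest is T.

T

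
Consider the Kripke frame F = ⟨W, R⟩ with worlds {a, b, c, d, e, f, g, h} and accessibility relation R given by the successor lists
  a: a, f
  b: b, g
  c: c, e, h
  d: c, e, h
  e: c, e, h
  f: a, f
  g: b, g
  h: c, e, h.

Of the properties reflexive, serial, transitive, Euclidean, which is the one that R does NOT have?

Reflexive: no — d is not related to itself.
Serial: yes — every world has a successor (e.g. a R a).
Transitive: yes — every two-step R-path is closed by a direct edge.
Euclidean: yes — any two successors of a common world are R-related.
Only reflexive fails.

reflexive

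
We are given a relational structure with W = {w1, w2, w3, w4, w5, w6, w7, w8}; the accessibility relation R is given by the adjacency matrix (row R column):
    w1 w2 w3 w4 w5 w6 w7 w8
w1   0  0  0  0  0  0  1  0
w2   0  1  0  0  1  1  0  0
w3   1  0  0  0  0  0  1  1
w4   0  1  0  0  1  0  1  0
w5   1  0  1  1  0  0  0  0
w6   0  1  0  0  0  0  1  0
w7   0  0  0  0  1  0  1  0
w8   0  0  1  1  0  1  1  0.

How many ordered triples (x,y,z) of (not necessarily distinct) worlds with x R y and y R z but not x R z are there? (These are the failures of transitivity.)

31

Enumerating: (w1,w7,w5), (w2,w5,w1), (w2,w5,w3), (w2,w5,w4), (w2,w6,w7), (w3,w7,w5), (w3,w8,w3), (w3,w8,w4), (w3,w8,w6), (w4,w2,w6), (w4,w5,w1), (w4,w5,w3), … and 19 more.
Total: 31.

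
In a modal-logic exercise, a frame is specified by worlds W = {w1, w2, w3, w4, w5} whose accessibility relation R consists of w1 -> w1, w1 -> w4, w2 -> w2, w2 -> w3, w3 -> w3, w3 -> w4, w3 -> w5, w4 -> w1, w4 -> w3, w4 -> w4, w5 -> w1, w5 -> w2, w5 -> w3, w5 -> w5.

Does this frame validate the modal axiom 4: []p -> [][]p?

The schema 4 characterises exactly the transitive frames.
Transitive: no — w1 R w4 and w4 R w3, but not w1 R w3.

No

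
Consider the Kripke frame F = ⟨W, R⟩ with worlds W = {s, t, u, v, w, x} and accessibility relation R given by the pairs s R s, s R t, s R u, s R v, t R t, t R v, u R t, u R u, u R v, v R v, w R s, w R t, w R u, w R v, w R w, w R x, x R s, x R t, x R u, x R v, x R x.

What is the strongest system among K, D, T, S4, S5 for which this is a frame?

Serial (axiom D): yes — every world has a successor (e.g. s R s).
Reflexive (axiom T): yes — every world is R-related to itself.
Transitive (axiom 4): yes — every two-step R-path is closed by a direct edge.
Euclidean (axiom 5): no — s R t and s R u, but not t R u.
So F validates K, D, T, S4; S5 would additionally require R to be Euclidean. The strongest is S4.

S4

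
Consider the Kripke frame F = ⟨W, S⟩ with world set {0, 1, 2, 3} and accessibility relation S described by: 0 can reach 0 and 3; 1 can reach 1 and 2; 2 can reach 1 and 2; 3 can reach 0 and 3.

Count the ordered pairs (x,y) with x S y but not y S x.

S is symmetric; there are no such tuples.

0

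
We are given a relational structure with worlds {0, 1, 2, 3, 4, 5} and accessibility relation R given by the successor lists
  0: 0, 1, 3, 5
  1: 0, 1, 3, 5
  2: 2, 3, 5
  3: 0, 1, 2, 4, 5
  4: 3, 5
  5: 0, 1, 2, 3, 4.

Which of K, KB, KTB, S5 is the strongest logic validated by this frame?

Symmetric (axiom B): yes — every pair in R has its reverse in R.
Reflexive (axiom T): no — 3 is not related to itself.
Euclidean (axiom 5): no — 3 R 0 and 3 R 2, but not 0 R 2.
So F validates K, KB; KTB would additionally require R to be reflexive. The strongest is KB.

KB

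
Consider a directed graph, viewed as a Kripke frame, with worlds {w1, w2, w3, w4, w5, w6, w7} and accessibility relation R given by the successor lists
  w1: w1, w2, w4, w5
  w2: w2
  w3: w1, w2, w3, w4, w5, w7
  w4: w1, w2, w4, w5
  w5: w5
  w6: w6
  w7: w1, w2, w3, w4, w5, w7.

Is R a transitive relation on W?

Transitive: yes — every two-step R-path is closed by a direct edge.

Yes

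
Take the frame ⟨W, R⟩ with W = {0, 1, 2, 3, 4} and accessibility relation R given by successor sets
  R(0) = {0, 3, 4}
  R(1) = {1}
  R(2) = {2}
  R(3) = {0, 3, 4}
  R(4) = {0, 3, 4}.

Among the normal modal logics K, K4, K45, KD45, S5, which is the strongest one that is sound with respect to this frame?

Transitive (axiom 4): yes — every two-step R-path is closed by a direct edge.
Euclidean (axiom 5): yes — any two successors of a common world are R-related.
Serial (axiom D): yes — every world has a successor (e.g. 0 R 0).
Reflexive (axiom T): yes — every world is R-related to itself.
So F validates K, K4, K45, KD45, S5. The strongest is S5.

S5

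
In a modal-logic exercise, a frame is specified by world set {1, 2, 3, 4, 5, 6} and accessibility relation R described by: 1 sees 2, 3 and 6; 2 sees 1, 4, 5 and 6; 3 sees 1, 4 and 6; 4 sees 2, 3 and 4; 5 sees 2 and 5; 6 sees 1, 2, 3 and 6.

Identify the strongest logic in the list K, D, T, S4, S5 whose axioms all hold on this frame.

Serial (axiom D): yes — every world has a successor (e.g. 1 R 2).
Reflexive (axiom T): no — 1 is not related to itself.
Transitive (axiom 4): no — 1 R 2 and 2 R 4, but not 1 R 4.
Euclidean (axiom 5): no — 1 R 2 and 1 R 3, but not 2 R 3.
So F validates K, D; T would additionally require R to be reflexive. The strongest is D.

D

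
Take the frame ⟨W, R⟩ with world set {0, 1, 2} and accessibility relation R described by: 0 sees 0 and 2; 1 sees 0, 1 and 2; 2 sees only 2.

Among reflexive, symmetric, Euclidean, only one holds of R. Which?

Reflexive: yes — every world is R-related to itself.
Symmetric: no — 0 R 2 but not 2 R 0.
Euclidean: no — 1 R 2 and 1 R 0, but not 2 R 0.
Only reflexive holds.

reflexive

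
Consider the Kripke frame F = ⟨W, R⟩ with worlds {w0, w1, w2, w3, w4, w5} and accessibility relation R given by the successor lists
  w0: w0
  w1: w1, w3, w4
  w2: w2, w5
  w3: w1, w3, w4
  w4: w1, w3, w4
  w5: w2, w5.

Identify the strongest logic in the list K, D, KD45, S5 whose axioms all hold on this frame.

Serial (axiom D): yes — every world has a successor (e.g. w0 R w0).
Euclidean (axiom 5): yes — any two successors of a common world are R-related.
Transitive (axiom 4): yes — every two-step R-path is closed by a direct edge.
Reflexive (axiom T): yes — every world is R-related to itself.
So F validates K, D, KD45, S5. The strongest is S5.

S5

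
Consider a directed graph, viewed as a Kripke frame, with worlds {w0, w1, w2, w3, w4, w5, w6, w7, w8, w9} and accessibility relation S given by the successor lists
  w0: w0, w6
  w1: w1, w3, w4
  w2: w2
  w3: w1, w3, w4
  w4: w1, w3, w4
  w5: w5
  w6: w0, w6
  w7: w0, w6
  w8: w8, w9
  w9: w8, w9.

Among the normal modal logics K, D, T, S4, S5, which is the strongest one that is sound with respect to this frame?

Serial (axiom D): yes — every world has a successor (e.g. w0 S w0).
Reflexive (axiom T): no — w7 is not related to itself.
Transitive (axiom 4): yes — every two-step S-path is closed by a direct edge.
Euclidean (axiom 5): yes — any two successors of a common world are S-related.
So F validates K, D; T would additionally require S to be reflexive. The strongest is D.

D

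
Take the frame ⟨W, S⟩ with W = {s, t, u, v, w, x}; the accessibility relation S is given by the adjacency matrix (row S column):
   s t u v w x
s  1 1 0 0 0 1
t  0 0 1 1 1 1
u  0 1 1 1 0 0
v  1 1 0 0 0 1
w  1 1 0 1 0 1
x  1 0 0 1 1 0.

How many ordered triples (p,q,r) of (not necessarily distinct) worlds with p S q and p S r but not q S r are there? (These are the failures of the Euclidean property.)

Enumerating: (s,t,s), (s,t,t), (s,x,t), (s,x,x), (t,u,w), (t,u,x), (t,v,u), (t,v,v), (t,v,w), (t,w,u), (t,w,w), (t,x,u), … and 19 more.
Total: 31.

31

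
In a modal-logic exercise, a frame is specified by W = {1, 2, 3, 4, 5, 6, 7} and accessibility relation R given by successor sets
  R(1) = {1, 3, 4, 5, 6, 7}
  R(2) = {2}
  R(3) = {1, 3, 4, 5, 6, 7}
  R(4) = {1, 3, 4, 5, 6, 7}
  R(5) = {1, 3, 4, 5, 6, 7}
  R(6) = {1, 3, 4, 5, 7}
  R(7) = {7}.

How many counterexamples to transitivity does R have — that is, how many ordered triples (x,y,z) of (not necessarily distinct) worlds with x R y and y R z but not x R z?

Enumerating: (6,1,6), (6,3,6), (6,4,6), (6,5,6).

4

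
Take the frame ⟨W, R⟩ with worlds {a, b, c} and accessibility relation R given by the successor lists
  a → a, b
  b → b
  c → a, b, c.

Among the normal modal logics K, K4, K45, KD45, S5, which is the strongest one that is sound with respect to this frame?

Transitive (axiom 4): yes — every two-step R-path is closed by a direct edge.
Euclidean (axiom 5): no — c R b and c R a, but not b R a.
Serial (axiom D): yes — every world has a successor (e.g. a R a).
Reflexive (axiom T): yes — every world is R-related to itself.
So F validates K, K4; K45 would additionally require R to be Euclidean. The strongest is K4.

K4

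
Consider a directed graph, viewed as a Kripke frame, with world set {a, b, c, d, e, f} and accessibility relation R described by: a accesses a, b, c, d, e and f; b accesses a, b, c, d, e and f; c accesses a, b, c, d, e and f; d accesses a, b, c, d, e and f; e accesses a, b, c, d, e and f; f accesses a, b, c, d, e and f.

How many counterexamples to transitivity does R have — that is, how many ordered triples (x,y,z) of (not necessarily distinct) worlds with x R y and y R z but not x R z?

0

R is transitive; there are no such tuples.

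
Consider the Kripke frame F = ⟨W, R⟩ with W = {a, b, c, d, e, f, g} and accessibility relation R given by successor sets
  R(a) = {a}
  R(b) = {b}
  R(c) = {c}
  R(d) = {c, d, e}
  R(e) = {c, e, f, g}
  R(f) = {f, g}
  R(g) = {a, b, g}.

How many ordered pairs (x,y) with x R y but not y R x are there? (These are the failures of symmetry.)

8

Enumerating: (d,c), (d,e), (e,c), (e,f), (e,g), (f,g), (g,a), (g,b).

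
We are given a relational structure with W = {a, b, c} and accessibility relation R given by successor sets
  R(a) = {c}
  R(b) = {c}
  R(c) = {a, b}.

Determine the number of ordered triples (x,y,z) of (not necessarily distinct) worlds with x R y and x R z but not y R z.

Enumerating: (a,c,c), (b,c,c), (c,a,a), (c,a,b), (c,b,a), (c,b,b).

6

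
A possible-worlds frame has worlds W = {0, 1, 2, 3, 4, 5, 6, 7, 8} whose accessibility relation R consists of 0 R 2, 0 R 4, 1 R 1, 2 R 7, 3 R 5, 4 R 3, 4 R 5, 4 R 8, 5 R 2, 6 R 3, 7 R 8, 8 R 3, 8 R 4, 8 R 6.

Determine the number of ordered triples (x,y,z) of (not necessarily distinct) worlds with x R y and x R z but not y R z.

23

Enumerating: (0,2,2), (0,2,4), (0,4,2), (0,4,4), (2,7,7), (3,5,5), (4,3,3), (4,3,8), (4,5,3), (4,5,5), (4,5,8), (4,8,5), … and 11 more.
Total: 23.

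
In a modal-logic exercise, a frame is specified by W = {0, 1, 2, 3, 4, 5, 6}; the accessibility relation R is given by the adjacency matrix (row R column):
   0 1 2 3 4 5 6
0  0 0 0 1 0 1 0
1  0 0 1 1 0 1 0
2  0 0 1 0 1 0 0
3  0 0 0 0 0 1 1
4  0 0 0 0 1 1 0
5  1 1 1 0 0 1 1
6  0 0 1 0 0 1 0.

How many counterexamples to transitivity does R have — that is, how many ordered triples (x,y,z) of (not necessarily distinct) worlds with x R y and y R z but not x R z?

Enumerating: (0,3,6), (0,5,0), (0,5,1), (0,5,2), (0,5,6), (1,2,4), (1,3,6), (1,5,0), (1,5,1), (1,5,6), (2,4,5), (3,5,0), … and 14 more.
Total: 26.

26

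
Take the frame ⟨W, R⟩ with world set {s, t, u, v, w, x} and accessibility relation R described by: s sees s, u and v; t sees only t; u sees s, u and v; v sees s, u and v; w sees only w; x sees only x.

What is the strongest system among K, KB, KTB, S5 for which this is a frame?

S5

Symmetric (axiom B): yes — every pair in R has its reverse in R.
Reflexive (axiom T): yes — every world is R-related to itself.
Euclidean (axiom 5): yes — any two successors of a common world are R-related.
So F validates K, KB, KTB, S5. The strongest is S5.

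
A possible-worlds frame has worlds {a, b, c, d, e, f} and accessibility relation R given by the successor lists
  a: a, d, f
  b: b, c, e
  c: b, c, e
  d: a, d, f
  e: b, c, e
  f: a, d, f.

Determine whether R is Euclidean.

Euclidean: yes — any two successors of a common world are R-related.

Yes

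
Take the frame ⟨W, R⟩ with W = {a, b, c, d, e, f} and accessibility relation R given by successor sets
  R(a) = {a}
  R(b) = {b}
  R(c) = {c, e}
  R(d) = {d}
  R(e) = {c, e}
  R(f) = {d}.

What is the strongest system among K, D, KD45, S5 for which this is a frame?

Serial (axiom D): yes — every world has a successor (e.g. a R a).
Euclidean (axiom 5): yes — any two successors of a common world are R-related.
Transitive (axiom 4): yes — every two-step R-path is closed by a direct edge.
Reflexive (axiom T): no — f is not related to itself.
So F validates K, D, KD45; S5 would additionally require R to be reflexive. The strongest is KD45.

KD45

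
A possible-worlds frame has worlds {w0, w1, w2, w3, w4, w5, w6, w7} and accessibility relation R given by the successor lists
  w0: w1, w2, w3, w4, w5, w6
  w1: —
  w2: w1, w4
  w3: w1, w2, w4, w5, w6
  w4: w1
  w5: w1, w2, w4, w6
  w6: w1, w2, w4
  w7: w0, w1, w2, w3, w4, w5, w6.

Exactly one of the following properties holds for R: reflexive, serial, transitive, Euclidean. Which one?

Reflexive: no — w0 is not related to itself.
Serial: no — w1 has no R-successor.
Transitive: yes — every two-step R-path is closed by a direct edge.
Euclidean: no — w0 R w1 and w0 R w2, but not w1 R w2.
Only transitive holds.

transitive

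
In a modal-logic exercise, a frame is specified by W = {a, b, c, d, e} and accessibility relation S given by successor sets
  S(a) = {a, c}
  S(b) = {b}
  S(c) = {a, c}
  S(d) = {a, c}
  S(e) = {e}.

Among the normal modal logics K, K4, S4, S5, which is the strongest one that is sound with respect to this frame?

K4

Transitive (axiom 4): yes — every two-step S-path is closed by a direct edge.
Reflexive (axiom T): no — d is not related to itself.
Euclidean (axiom 5): yes — any two successors of a common world are S-related.
So F validates K, K4; S4 would additionally require S to be reflexive. The strongest is K4.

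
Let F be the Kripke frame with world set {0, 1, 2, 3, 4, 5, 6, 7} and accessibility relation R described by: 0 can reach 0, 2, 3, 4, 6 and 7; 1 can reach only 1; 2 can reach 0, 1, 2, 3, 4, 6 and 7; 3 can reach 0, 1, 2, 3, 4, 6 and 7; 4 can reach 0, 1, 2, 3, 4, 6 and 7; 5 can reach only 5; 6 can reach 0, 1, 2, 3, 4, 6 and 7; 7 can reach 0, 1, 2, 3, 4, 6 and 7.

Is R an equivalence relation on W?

No

Reflexive: yes — every world is R-related to itself.
Symmetric: no — 2 R 1 but not 1 R 2.
Transitive: no — 0 R 2 and 2 R 1, but not 0 R 1.
So R is not an equivalence relation.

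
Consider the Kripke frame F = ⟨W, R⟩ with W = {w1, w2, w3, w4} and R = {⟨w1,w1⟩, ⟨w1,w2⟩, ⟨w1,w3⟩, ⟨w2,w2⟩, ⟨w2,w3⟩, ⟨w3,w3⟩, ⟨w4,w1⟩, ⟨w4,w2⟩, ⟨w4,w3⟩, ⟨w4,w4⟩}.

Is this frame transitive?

Transitive: yes — every two-step R-path is closed by a direct edge.

Yes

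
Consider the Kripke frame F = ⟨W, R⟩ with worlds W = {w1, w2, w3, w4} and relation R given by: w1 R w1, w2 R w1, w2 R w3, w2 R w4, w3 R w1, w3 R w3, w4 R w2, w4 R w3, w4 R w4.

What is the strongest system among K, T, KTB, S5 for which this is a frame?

Reflexive (axiom T): no — w2 is not related to itself.
Symmetric (axiom B): no — w2 R w1 but not w1 R w2.
Euclidean (axiom 5): no — w2 R w1 and w2 R w3, but not w1 R w3.
So F validates K; T would additionally require R to be reflexive. The strongest is K.

K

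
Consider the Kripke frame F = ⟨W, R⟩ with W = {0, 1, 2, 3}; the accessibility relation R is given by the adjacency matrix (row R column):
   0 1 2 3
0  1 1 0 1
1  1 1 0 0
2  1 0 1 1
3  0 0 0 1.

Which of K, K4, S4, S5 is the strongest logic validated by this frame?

K

Transitive (axiom 4): no — 1 R 0 and 0 R 3, but not 1 R 3.
Reflexive (axiom T): yes — every world is R-related to itself.
Euclidean (axiom 5): no — 0 R 1 and 0 R 3, but not 1 R 3.
So F validates K; K4 would additionally require R to be transitive. The strongest is K.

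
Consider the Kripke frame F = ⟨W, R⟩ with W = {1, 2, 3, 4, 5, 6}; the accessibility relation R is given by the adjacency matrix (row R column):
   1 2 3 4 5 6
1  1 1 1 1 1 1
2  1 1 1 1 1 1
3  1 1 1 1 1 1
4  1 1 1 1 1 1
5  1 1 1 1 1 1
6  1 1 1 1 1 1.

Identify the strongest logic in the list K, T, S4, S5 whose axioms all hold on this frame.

Reflexive (axiom T): yes — every world is R-related to itself.
Transitive (axiom 4): yes — every two-step R-path is closed by a direct edge.
Euclidean (axiom 5): yes — any two successors of a common world are R-related.
So F validates K, T, S4, S5. The strongest is S5.

S5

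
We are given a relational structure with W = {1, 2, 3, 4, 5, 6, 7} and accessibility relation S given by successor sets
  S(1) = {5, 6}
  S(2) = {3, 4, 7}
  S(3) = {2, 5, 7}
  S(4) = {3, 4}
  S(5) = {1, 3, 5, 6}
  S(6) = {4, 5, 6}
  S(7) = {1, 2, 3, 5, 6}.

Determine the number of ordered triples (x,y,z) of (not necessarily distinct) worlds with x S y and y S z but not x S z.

30

Enumerating: (1,5,1), (1,5,3), (1,6,4), (2,3,2), (2,3,5), (2,7,1), (2,7,2), (2,7,5), (2,7,6), (3,2,3), (3,2,4), (3,5,1), … and 18 more.
Total: 30.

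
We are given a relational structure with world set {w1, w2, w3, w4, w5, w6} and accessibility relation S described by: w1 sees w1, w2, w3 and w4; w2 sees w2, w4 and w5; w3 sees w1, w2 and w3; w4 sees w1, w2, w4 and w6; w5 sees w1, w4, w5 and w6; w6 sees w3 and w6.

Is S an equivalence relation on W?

Reflexive: yes — every world is S-related to itself.
Symmetric: no — w1 S w2 but not w2 S w1.
Transitive: no — w1 S w2 and w2 S w5, but not w1 S w5.
So S is not an equivalence relation.

No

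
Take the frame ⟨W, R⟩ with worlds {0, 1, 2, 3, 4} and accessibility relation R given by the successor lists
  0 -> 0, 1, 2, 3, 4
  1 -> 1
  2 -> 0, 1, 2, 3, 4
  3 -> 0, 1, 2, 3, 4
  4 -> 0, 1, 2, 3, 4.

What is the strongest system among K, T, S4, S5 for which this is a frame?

S4

Reflexive (axiom T): yes — every world is R-related to itself.
Transitive (axiom 4): yes — every two-step R-path is closed by a direct edge.
Euclidean (axiom 5): no — 0 R 1 and 0 R 2, but not 1 R 2.
So F validates K, T, S4; S5 would additionally require R to be Euclidean. The strongest is S4.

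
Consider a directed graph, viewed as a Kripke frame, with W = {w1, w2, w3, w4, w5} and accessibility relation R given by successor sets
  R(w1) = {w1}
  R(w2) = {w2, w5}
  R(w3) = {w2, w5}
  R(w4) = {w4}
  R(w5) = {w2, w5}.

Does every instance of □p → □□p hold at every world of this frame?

The schema 4 characterises exactly the transitive frames.
Transitive: yes — every two-step R-path is closed by a direct edge.

Yes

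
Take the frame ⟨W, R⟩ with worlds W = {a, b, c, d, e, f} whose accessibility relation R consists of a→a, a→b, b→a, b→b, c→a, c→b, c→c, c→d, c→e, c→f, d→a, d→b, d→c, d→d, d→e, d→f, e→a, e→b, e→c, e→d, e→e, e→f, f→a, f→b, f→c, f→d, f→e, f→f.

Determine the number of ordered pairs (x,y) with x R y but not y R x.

Enumerating: (c,a), (c,b), (d,a), (d,b), (e,a), (e,b), (f,a), (f,b).

8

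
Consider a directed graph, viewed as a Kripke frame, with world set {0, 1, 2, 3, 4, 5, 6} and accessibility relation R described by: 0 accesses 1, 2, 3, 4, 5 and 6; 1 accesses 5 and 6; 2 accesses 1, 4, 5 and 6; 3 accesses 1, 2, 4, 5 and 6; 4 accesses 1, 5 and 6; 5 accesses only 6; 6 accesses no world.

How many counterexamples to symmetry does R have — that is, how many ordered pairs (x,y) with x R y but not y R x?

21

Enumerating: (0,1), (0,2), (0,3), (0,4), (0,5), (0,6), (1,5), (1,6), (2,1), (2,4), (2,5), (2,6), … and 9 more.
Total: 21.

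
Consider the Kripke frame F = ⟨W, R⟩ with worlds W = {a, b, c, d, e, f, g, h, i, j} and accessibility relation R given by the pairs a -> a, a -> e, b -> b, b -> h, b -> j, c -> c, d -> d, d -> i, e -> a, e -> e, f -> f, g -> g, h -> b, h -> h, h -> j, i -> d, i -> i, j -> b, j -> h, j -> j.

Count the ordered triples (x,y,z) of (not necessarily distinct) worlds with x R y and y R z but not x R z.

0

R is transitive; there are no such tuples.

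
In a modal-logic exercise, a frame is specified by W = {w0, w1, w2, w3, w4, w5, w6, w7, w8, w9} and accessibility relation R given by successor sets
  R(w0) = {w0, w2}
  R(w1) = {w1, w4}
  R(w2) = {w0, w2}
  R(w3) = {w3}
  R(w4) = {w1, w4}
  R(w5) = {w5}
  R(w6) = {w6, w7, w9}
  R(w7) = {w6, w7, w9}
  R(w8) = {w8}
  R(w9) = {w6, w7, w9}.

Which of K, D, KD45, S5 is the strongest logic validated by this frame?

S5

Serial (axiom D): yes — every world has a successor (e.g. w0 R w0).
Euclidean (axiom 5): yes — any two successors of a common world are R-related.
Transitive (axiom 4): yes — every two-step R-path is closed by a direct edge.
Reflexive (axiom T): yes — every world is R-related to itself.
So F validates K, D, KD45, S5. The strongest is S5.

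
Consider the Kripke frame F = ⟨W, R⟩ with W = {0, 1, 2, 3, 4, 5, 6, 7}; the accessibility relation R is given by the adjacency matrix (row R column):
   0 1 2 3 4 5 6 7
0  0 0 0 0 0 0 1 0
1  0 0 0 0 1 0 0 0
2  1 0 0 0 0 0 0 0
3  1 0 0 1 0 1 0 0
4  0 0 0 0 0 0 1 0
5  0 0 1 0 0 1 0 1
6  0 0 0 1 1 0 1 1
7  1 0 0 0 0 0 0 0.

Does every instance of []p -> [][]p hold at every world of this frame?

No

Axiom 4 corresponds to the accessibility relation being transitive.
Transitive: no — 0 R 6 and 6 R 3, but not 0 R 3.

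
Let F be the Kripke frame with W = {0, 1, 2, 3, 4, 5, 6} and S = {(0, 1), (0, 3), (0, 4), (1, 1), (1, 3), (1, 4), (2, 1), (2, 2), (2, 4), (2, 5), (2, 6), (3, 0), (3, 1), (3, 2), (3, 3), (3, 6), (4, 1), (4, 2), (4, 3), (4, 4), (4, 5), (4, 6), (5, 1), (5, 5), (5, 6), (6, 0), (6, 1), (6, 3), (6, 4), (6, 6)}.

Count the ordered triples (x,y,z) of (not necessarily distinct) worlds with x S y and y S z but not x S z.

31

Enumerating: (0,3,0), (0,3,2), (0,3,6), (0,4,2), (0,4,5), (0,4,6), (1,3,0), (1,3,2), (1,3,6), (1,4,2), (1,4,5), (1,4,6), … and 19 more.
Total: 31.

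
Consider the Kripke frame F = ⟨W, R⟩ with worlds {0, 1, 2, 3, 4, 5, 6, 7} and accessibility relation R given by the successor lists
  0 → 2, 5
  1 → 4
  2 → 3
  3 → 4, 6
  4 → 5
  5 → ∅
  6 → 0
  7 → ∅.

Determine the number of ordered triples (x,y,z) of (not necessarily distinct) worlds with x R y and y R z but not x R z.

Enumerating: (0,2,3), (1,4,5), (2,3,4), (2,3,6), (3,4,5), (3,6,0), (6,0,2), (6,0,5).

8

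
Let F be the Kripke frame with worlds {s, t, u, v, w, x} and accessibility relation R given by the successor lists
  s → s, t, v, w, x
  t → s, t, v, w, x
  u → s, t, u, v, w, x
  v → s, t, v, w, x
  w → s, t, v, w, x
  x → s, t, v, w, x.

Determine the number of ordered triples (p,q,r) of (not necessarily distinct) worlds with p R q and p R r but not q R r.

Enumerating: (u,s,u), (u,t,u), (u,v,u), (u,w,u), (u,x,u).

5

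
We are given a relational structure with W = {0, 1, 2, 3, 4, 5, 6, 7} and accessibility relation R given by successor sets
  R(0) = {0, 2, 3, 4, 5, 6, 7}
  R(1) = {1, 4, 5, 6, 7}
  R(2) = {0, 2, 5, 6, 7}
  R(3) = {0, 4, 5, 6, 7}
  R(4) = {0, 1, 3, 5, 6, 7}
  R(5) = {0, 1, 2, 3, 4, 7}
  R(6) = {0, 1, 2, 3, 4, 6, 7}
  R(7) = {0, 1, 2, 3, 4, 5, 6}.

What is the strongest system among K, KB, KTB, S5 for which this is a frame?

Symmetric (axiom B): yes — every pair in R has its reverse in R.
Reflexive (axiom T): no — 3 is not related to itself.
Euclidean (axiom 5): no — 0 R 2 and 0 R 3, but not 2 R 3.
So F validates K, KB; KTB would additionally require R to be reflexive. The strongest is KB.

KB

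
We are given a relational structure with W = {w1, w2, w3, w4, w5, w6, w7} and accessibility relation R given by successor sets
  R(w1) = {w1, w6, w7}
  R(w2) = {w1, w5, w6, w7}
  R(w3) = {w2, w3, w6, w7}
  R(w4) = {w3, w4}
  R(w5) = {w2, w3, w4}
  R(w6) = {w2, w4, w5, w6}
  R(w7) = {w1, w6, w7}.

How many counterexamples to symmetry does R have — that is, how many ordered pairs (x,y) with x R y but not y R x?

Enumerating: (w1,w6), (w2,w1), (w2,w7), (w3,w2), (w3,w6), (w3,w7), (w4,w3), (w5,w3), (w5,w4), (w6,w4), (w6,w5), (w7,w6).

12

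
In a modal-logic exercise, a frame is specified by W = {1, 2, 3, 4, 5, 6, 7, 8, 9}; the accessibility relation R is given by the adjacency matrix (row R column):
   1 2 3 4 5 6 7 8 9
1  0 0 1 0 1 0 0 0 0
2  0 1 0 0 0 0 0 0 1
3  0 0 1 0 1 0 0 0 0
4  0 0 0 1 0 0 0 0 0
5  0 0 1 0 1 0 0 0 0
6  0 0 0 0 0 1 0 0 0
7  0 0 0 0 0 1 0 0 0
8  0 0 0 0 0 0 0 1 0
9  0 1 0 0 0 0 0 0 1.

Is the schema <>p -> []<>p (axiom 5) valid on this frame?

The schema 5 characterises exactly the Euclidean frames.
Euclidean: yes — any two successors of a common world are R-related.

Yes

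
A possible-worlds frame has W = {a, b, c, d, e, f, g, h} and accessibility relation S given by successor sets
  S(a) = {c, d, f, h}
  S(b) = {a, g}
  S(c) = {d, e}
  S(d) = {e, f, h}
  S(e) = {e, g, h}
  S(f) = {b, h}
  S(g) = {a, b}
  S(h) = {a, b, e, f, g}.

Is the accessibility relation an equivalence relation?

No

Reflexive: no — a is not related to itself.
Symmetric: no — a S c but not c S a.
Transitive: no — a S c and c S e, but not a S e.
So S is not an equivalence relation.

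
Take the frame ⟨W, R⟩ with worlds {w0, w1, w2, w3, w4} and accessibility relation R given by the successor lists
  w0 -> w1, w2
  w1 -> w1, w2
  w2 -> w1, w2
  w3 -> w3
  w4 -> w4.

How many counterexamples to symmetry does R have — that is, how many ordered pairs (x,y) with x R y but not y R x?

2

Enumerating: (w0,w1), (w0,w2).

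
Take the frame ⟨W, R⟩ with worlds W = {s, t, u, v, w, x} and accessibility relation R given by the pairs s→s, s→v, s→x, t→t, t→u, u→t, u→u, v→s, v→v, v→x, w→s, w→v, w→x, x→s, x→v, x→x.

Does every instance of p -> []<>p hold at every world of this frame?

No

By correspondence theory, B is valid on a frame iff R is symmetric.
Symmetric: no — w R s but not s R w.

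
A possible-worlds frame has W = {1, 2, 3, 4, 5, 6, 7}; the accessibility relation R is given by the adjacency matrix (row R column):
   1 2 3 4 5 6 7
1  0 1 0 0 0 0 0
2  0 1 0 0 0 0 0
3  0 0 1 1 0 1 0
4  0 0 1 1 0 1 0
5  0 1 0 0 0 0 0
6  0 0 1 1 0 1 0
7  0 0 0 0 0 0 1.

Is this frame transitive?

Transitive: yes — every two-step R-path is closed by a direct edge.

Yes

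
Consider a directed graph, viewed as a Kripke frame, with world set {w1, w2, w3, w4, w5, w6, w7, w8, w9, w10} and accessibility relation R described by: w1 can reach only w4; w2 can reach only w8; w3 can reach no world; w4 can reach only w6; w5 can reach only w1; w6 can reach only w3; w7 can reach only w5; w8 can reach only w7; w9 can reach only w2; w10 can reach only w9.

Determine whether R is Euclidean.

No

Euclidean: no — w1 R w4 and w1 R w4, but not w4 R w4.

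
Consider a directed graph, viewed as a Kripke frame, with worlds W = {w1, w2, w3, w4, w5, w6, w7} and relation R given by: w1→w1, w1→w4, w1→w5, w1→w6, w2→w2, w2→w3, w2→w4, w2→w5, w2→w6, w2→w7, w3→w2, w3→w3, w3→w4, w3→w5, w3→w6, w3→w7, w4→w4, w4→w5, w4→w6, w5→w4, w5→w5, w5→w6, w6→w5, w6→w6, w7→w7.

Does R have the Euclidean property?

No

Euclidean: no — w1 R w6 and w1 R w4, but not w6 R w4.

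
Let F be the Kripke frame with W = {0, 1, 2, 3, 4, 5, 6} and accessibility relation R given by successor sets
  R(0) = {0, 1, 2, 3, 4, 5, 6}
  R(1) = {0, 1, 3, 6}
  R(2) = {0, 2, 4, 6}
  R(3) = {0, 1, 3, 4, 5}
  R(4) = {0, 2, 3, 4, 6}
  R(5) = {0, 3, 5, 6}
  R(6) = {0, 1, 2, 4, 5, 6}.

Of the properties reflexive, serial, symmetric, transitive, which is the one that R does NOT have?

Reflexive: yes — every world is R-related to itself.
Serial: yes — every world has a successor (e.g. 0 R 0).
Symmetric: yes — every pair in R has its reverse in R.
Transitive: no — 1 R 0 and 0 R 2, but not 1 R 2.
Only transitive fails.

transitive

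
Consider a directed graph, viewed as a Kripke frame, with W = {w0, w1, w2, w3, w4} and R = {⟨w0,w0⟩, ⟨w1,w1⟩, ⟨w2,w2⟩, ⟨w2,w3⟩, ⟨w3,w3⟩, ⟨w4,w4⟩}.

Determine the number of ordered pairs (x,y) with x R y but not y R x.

Enumerating: (w2,w3).

1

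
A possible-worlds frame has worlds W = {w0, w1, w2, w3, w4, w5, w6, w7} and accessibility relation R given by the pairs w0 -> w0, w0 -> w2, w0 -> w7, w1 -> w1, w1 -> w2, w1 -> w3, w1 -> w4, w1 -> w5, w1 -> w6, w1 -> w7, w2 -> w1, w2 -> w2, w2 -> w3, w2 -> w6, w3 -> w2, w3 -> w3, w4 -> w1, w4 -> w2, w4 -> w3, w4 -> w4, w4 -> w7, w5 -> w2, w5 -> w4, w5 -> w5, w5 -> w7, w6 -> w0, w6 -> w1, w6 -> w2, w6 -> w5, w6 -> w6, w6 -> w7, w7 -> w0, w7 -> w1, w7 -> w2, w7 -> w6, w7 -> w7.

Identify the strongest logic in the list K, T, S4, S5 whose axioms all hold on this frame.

Reflexive (axiom T): yes — every world is R-related to itself.
Transitive (axiom 4): no — w0 R w2 and w2 R w1, but not w0 R w1.
Euclidean (axiom 5): no — w0 R w2 and w0 R w7, but not w2 R w7.
So F validates K, T; S4 would additionally require R to be transitive. The strongest is T.

T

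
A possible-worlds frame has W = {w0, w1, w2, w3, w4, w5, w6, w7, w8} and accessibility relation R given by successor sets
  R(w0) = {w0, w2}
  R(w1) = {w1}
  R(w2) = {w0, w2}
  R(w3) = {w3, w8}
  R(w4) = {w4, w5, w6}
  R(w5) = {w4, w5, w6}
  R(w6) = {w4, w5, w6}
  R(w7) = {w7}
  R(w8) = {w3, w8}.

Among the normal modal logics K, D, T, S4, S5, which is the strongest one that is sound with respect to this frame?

S5

Serial (axiom D): yes — every world has a successor (e.g. w0 R w0).
Reflexive (axiom T): yes — every world is R-related to itself.
Transitive (axiom 4): yes — every two-step R-path is closed by a direct edge.
Euclidean (axiom 5): yes — any two successors of a common world are R-related.
So F validates K, D, T, S4, S5. The strongest is S5.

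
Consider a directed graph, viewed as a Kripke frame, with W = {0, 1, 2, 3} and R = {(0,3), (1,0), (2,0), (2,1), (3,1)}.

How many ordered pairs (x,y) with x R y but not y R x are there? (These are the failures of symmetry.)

Enumerating: (0,3), (1,0), (2,0), (2,1), (3,1).

5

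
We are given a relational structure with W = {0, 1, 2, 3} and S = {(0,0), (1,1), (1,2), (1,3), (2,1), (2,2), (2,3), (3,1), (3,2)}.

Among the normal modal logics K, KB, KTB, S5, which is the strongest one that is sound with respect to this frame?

KB

Symmetric (axiom B): yes — every pair in S has its reverse in S.
Reflexive (axiom T): no — 3 is not related to itself.
Euclidean (axiom 5): no — 1 S 3 and 1 S 3, but not 3 S 3.
So F validates K, KB; KTB would additionally require S to be reflexive. The strongest is KB.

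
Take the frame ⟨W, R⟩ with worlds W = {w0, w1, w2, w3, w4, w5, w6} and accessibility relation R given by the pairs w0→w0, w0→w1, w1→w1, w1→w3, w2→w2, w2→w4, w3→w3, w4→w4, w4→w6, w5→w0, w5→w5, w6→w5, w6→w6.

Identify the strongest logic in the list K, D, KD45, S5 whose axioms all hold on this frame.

Serial (axiom D): yes — every world has a successor (e.g. w0 R w0).
Euclidean (axiom 5): no — w0 R w1 and w0 R w0, but not w1 R w0.
Transitive (axiom 4): no — w0 R w1 and w1 R w3, but not w0 R w3.
Reflexive (axiom T): yes — every world is R-related to itself.
So F validates K, D; KD45 would additionally require R to be Euclidean and transitive. The strongest is D.

D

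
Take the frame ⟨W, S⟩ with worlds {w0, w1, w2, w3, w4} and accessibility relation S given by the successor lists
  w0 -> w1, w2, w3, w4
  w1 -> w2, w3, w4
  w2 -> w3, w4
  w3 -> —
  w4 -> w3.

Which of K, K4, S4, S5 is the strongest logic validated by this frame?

K4

Transitive (axiom 4): yes — every two-step S-path is closed by a direct edge.
Reflexive (axiom T): no — w0 is not related to itself.
Euclidean (axiom 5): no — w0 S w2 and w0 S w1, but not w2 S w1.
So F validates K, K4; S4 would additionally require S to be reflexive. The strongest is K4.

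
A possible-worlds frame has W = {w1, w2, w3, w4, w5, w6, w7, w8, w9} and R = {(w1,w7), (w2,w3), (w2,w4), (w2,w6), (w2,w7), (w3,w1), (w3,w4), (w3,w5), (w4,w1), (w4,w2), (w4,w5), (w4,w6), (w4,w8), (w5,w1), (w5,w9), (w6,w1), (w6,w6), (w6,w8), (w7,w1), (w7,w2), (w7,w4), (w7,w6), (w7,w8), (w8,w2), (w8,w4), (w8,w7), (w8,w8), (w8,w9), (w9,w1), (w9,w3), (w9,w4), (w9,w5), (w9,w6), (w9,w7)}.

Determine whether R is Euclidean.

No

Euclidean: no — w2 R w3 and w2 R w6, but not w3 R w6.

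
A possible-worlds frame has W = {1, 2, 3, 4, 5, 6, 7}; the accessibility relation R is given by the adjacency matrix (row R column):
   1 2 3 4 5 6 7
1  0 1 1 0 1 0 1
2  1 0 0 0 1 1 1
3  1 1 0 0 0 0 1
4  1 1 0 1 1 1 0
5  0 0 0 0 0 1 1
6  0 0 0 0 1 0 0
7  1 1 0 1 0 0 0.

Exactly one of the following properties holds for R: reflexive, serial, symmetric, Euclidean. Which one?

serial

Reflexive: no — 1 is not related to itself.
Serial: yes — every world has a successor (e.g. 1 R 2).
Symmetric: no — 1 R 5 but not 5 R 1.
Euclidean: no — 1 R 2 and 1 R 3, but not 2 R 3.
Only serial holds.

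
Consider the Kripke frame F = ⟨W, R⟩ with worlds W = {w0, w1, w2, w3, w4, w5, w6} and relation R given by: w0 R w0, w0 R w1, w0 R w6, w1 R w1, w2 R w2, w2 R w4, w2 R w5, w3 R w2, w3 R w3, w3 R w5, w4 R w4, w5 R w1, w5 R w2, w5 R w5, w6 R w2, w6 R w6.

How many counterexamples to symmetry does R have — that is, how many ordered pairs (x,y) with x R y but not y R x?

Enumerating: (w0,w1), (w0,w6), (w2,w4), (w3,w2), (w3,w5), (w5,w1), (w6,w2).

7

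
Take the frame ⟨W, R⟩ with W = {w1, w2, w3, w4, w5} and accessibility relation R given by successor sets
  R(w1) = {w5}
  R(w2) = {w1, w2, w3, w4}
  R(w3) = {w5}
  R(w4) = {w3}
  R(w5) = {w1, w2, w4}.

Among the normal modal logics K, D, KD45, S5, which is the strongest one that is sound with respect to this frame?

Serial (axiom D): yes — every world has a successor (e.g. w1 R w5).
Euclidean (axiom 5): no — w2 R w1 and w2 R w3, but not w1 R w3.
Transitive (axiom 4): no — w1 R w5 and w5 R w2, but not w1 R w2.
Reflexive (axiom T): no — w1 is not related to itself.
So F validates K, D; KD45 would additionally require R to be Euclidean and transitive. The strongest is D.

D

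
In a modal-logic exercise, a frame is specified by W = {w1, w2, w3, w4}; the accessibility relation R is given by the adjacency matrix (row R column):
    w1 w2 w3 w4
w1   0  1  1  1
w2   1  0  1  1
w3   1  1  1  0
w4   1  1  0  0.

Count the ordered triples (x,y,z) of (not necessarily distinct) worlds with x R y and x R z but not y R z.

12

Enumerating: (w1,w2,w2), (w1,w3,w4), (w1,w4,w3), (w1,w4,w4), (w2,w1,w1), (w2,w3,w4), (w2,w4,w3), (w2,w4,w4), (w3,w1,w1), (w3,w2,w2), (w4,w1,w1), (w4,w2,w2).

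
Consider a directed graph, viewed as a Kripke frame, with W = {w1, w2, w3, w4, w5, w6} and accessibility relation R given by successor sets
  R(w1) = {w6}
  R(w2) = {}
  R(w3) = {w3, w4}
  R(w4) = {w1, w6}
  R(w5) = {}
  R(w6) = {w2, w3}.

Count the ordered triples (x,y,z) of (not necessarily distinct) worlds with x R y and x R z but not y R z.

Enumerating: (w1,w6,w6), (w3,w4,w3), (w3,w4,w4), (w4,w1,w1), (w4,w6,w1), (w4,w6,w6), (w6,w2,w2), (w6,w2,w3), (w6,w3,w2).

9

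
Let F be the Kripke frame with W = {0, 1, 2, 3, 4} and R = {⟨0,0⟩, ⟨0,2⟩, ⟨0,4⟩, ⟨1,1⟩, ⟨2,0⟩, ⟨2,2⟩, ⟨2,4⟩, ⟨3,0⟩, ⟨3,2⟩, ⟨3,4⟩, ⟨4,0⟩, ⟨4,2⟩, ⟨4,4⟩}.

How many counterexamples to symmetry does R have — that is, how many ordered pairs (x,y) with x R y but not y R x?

Enumerating: (3,0), (3,2), (3,4).

3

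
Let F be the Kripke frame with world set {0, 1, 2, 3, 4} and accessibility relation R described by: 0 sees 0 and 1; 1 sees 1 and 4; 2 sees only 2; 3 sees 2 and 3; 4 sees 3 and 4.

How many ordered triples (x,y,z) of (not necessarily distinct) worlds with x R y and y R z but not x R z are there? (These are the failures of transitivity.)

Enumerating: (0,1,4), (1,4,3), (4,3,2).

3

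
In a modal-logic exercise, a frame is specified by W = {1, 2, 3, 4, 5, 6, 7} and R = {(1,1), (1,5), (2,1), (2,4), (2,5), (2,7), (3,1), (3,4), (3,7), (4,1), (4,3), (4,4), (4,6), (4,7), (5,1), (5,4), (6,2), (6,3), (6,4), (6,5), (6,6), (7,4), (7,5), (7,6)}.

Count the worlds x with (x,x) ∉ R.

Enumerating: 2, 3, 5, 7.

4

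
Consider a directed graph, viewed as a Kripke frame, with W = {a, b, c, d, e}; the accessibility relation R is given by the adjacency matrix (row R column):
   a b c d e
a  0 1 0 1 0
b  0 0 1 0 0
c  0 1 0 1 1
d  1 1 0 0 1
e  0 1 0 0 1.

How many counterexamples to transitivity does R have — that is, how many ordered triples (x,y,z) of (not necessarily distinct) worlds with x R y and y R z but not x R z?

11

Enumerating: (a,b,c), (a,d,a), (a,d,e), (b,c,b), (b,c,d), (b,c,e), (c,b,c), (c,d,a), (d,a,d), (d,b,c), (e,b,c).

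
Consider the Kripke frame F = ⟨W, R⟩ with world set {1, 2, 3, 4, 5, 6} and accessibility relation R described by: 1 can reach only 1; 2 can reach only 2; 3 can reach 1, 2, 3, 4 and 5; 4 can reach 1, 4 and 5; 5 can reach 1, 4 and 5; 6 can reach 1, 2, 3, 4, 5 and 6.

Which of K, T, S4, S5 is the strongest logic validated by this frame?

Reflexive (axiom T): yes — every world is R-related to itself.
Transitive (axiom 4): yes — every two-step R-path is closed by a direct edge.
Euclidean (axiom 5): no — 3 R 1 and 3 R 2, but not 1 R 2.
So F validates K, T, S4; S5 would additionally require R to be Euclidean. The strongest is S4.

S4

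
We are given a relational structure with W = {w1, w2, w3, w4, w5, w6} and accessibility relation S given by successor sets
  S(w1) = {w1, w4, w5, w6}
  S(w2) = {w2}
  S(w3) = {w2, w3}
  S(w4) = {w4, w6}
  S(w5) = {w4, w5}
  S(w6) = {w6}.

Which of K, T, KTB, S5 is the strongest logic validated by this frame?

Reflexive (axiom T): yes — every world is S-related to itself.
Symmetric (axiom B): no — w1 S w4 but not w4 S w1.
Euclidean (axiom 5): no — w1 S w4 and w1 S w5, but not w4 S w5.
So F validates K, T; KTB would additionally require S to be symmetric. The strongest is T.

T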